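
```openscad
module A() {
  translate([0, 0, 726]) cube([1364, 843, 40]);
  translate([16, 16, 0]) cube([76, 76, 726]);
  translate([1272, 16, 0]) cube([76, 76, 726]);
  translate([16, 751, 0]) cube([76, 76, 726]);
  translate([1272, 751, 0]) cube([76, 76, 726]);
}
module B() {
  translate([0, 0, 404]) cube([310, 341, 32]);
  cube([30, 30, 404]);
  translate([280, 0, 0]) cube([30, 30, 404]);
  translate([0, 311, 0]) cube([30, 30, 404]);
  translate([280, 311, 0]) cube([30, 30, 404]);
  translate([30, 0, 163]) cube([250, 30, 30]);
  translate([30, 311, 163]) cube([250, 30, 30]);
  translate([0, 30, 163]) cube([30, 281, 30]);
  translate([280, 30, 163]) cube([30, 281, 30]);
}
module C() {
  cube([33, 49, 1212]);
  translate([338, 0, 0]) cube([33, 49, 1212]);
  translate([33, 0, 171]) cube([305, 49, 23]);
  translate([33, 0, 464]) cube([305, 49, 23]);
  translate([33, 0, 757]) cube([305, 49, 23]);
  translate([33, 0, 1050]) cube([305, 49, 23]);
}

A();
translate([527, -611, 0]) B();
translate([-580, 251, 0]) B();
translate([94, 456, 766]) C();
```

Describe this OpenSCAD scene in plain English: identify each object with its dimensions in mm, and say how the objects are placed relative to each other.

A is a table with a 1364×843 mm rectangular top, 40 mm thick, top surface at z = 766 mm, supported by four 76×76 mm square legs, each inset 16 mm from the nearest pair of top edges, running from the floor.

B is a simple wooden stool: a rectangular seat 310 mm (x) by 341 mm (y), 32 mm thick, top face at z = 436 mm, on four square legs, each 30×30 mm in cross-section. The legs rest on z = 0, each flush with a corner of the seat. Four stretchers, 30 mm wide and 30 mm tall, connect adjacent legs with their undersides at z = 163 mm, each running between the inner faces of the legs it joins and aligned with the legs' outer faces on the other axis.

C is a wooden ladder with two side rails of 33×49 mm section and 1212 mm height, set 371 mm apart overall. Between them run 4 rectangular rungs (49 mm deep, 23 mm thick), front faces flush with the rails' −y face. The bottom of the first rung is 171 mm above the floor and each subsequent rung is 293 mm higher than the one below.

Two stools sit around the table at the −y, −x sides. The ladder is on top of the table.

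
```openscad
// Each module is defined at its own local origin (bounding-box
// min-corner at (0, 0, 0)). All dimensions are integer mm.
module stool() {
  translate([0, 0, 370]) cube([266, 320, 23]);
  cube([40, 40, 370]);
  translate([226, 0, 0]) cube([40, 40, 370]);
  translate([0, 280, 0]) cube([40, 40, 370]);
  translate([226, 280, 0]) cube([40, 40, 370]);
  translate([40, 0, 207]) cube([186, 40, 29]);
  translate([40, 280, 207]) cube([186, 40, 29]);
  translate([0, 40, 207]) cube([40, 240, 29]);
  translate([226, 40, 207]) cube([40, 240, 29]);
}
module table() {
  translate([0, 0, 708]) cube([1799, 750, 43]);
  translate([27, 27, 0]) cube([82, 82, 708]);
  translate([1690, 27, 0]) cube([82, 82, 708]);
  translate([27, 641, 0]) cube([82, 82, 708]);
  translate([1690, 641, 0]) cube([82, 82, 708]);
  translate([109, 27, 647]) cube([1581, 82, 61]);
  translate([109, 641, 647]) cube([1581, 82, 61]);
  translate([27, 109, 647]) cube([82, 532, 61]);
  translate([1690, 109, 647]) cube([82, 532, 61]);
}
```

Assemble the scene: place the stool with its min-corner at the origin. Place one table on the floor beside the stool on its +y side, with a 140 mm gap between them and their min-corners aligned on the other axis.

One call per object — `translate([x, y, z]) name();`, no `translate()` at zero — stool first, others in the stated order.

stool();
translate([0, 460, 0]) table();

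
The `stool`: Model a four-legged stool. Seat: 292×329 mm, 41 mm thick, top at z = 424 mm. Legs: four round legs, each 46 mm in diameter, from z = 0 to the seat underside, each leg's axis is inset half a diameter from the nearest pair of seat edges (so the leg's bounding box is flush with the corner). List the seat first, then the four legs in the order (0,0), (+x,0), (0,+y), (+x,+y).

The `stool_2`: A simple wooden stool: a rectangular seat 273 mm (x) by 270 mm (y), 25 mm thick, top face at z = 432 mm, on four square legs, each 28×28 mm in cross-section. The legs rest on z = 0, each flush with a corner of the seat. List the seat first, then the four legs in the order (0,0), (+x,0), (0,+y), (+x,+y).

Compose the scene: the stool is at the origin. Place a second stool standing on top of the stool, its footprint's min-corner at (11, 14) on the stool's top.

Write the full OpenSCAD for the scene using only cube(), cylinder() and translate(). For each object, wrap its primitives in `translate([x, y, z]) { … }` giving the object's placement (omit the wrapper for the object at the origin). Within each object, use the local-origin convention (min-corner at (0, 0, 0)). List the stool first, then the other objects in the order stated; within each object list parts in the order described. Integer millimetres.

translate([0, 0, 383]) cube([292, 329, 41]);
translate([23, 23, 0]) cylinder(h = 383, r = 23);
translate([269, 23, 0]) cylinder(h = 383, r = 23);
translate([23, 306, 0]) cylinder(h = 383, r = 23);
translate([269, 306, 0]) cylinder(h = 383, r = 23);
translate([11, 14, 424]) {
  translate([0, 0, 407]) cube([273, 270, 25]);
  cube([28, 28, 407]);
  translate([245, 0, 0]) cube([28, 28, 407]);
  translate([0, 242, 0]) cube([28, 28, 407]);
  translate([245, 242, 0]) cube([28, 28, 407]);
}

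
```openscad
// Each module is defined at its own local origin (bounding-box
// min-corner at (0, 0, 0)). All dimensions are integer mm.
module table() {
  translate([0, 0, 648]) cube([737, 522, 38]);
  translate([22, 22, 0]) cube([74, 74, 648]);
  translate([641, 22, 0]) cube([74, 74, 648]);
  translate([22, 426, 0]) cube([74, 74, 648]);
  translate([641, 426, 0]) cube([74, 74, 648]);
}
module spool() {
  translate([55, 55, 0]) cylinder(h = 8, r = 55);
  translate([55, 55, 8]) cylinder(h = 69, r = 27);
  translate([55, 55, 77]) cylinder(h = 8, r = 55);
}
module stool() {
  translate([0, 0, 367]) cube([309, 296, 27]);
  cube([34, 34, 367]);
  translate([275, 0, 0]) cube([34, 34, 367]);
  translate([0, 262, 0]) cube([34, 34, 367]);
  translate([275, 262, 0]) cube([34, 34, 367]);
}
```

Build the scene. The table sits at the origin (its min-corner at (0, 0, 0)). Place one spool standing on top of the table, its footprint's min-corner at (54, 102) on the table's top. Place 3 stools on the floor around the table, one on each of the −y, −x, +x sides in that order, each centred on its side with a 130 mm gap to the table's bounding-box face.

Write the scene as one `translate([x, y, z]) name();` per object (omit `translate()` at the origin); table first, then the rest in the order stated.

table();
translate([54, 102, 686]) spool();
translate([214, -426, 0]) stool();
translate([-439, 113, 0]) stool();
translate([867, 113, 0]) stool();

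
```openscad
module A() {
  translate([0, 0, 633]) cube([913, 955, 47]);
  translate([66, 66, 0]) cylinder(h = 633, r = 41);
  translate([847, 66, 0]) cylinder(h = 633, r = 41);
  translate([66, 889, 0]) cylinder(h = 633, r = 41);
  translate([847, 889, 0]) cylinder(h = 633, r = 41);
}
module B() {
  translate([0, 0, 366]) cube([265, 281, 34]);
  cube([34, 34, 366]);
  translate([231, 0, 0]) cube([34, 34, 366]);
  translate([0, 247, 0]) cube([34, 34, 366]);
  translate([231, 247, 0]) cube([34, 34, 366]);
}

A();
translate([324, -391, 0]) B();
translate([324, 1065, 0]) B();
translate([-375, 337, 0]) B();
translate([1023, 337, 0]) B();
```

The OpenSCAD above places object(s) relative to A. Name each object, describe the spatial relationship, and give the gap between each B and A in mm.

A is a table. B is a stool. Four stools sit around the table at the −y, +y, −x, +x sides. The gap between each stool and the table is 110 mm.

Each stool's nearest face is 110 mm from the table's bounding box.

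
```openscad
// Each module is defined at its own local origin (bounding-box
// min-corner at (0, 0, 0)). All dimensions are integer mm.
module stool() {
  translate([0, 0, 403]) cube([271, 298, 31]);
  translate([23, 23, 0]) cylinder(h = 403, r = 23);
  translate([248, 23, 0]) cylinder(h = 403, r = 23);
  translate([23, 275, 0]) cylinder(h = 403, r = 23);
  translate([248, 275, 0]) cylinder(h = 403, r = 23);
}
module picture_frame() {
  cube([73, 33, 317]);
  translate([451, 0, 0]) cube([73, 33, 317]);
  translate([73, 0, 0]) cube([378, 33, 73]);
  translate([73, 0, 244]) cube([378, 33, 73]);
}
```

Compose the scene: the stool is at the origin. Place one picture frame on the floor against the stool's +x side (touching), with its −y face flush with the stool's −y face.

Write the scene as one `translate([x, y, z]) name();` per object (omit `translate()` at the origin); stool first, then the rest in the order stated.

stool();
translate([271, 0, 0]) picture_frame();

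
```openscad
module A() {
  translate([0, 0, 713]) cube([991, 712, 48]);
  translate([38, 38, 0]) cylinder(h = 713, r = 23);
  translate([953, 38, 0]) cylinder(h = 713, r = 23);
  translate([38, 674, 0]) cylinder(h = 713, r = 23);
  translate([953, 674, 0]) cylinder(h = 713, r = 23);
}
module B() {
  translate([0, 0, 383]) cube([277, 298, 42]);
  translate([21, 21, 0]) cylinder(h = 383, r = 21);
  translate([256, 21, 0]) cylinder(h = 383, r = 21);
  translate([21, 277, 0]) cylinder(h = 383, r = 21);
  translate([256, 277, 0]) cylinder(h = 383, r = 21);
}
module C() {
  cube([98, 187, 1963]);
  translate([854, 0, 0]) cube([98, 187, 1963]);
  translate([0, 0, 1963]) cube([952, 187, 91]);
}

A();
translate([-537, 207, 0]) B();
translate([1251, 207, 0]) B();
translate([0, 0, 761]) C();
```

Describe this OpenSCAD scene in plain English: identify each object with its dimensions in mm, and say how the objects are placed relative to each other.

A is a rectangular dining table. The top is 991×712×48 mm with its upper surface at z = 761 mm. It stands on four round legs of 46 mm diameter, each leg's bounding box inset 15 mm from the nearest pair of top edges, running from the floor to the underside of the top.

B is a four-legged stool. The seat is a 277×298×42 mm slab whose top surface is at z = 425 mm; four round legs, each 42 mm in diameter, run from the floor (z = 0) to the underside of the seat, each leg's axis is inset half a diameter from the nearest pair of seat edges (so the leg's bounding box is flush with the corner).

C is a door frame. The clear opening is 756 mm wide and 1963 mm high. Two 98 mm wide jambs, 187 mm deep, stand either side of the opening from the floor to the top of the opening. A 91 mm thick head sits across the top of both jambs, spanning the full outside width of the frame.

Two stools sit around the table at the −x, +x sides. The door frame is on top of the table.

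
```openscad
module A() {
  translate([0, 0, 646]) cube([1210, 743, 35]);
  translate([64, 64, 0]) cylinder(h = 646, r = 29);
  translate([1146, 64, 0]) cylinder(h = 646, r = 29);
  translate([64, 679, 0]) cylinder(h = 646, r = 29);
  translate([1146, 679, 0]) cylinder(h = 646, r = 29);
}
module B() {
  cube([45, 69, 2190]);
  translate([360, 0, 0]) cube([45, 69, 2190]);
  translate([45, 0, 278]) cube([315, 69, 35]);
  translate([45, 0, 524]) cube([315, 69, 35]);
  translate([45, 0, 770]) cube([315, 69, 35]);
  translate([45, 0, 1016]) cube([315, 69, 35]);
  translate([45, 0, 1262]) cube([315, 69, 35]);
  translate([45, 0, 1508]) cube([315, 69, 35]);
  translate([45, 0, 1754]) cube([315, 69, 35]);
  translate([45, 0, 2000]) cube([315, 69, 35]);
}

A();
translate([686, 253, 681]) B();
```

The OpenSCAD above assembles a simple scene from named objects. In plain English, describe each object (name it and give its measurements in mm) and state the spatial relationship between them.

A is a table with a 1210×743 mm rectangular top, 35 mm thick, top surface at z = 681 mm, supported by four round legs of 58 mm diameter, each leg's bounding box inset 35 mm from the nearest pair of top edges, running from the floor.

B is a straight ladder. Two 45×69 mm vertical rails, 2190 mm tall, stand 405 mm apart (outside-to-outside) with their front faces coplanar on the −y side. 8 rungs, each 69 mm deep and 35 mm tall, span between the inner faces of the rails, front faces flush with the rails. The lowest rung's underside is at z = 278 mm and rungs are spaced 246 mm apart (underside to underside).

The ladder is on top of the table.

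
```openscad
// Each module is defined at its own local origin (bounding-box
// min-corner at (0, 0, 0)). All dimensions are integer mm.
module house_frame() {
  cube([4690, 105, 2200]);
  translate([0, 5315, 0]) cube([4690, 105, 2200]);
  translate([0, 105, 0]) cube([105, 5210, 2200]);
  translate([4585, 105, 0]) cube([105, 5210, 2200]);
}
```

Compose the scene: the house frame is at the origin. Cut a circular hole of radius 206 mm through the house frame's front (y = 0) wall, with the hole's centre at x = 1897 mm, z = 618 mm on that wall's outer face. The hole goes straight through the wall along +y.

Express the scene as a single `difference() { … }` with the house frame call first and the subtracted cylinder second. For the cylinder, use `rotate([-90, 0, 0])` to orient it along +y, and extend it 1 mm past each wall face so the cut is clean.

difference() {
  house_frame();
  translate([1897, -1, 618]) rotate([-90, 0, 0]) cylinder(h = 107, r = 206);
}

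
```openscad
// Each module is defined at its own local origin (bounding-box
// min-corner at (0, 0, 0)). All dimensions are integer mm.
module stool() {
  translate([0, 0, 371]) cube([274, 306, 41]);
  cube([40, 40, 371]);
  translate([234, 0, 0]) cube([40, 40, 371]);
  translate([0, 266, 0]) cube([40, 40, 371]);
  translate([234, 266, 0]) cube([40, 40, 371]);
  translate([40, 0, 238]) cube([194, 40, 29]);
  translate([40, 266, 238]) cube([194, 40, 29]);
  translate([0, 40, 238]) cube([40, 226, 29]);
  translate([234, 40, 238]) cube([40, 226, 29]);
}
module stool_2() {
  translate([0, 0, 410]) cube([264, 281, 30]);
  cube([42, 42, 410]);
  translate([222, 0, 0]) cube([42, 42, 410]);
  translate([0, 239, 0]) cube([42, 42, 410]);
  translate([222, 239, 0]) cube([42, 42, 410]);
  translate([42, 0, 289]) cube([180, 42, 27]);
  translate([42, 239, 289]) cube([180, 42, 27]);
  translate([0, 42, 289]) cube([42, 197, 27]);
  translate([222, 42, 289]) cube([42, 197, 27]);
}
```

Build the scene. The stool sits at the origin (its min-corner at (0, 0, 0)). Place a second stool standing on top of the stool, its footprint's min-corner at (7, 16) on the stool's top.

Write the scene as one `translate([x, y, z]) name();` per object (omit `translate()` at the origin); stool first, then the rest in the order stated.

stool();
translate([7, 16, 412]) stool_2();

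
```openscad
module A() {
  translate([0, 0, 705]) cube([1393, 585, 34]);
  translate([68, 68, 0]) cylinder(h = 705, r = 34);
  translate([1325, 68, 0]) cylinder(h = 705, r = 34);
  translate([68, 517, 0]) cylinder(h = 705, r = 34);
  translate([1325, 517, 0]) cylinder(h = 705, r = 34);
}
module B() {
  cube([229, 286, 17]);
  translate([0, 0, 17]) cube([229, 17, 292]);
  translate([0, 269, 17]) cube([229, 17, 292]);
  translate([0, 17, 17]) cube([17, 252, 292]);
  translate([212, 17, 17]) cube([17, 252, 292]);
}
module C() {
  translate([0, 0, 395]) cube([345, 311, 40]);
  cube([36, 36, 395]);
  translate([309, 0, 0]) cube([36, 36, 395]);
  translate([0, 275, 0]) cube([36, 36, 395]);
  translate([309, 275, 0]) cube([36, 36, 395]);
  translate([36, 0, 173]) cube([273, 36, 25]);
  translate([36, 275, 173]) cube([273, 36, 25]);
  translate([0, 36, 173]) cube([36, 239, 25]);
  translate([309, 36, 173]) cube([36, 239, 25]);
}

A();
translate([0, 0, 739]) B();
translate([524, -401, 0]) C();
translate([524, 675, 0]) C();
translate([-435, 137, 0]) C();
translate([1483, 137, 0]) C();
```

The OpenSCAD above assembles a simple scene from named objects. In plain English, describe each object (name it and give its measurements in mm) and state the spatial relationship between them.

A is a table with a 1393×585 mm rectangular top, 34 mm thick, top surface at z = 739 mm, supported by four round legs of 68 mm diameter, each leg's bounding box inset 34 mm from the nearest pair of top edges, running from the floor.

B is an open-topped rectangular box: outside dimensions 229×286×309 mm, with a uniform wall and base thickness of 17 mm. The base is a full 229×286 slab on the floor; four walls sit on top of the base. The front and back walls (the −y and +y sides) span the full width; the two side walls fit between them.

C is a four-legged stool. The seat is 345×311 mm, 40 mm thick, top at z = 435 mm. It stands on four square legs, each 36×36 mm in cross-section, from z = 0 to the seat underside, each flush with a corner of the seat. Four stretchers, 36 mm wide and 25 mm tall, connect adjacent legs with their undersides at z = 173 mm, each running between the inner faces of the legs it joins and aligned with the legs' outer faces on the other axis.

The open box is on top of the table. Four stools sit around the table at the −y, +y, −x, +x sides.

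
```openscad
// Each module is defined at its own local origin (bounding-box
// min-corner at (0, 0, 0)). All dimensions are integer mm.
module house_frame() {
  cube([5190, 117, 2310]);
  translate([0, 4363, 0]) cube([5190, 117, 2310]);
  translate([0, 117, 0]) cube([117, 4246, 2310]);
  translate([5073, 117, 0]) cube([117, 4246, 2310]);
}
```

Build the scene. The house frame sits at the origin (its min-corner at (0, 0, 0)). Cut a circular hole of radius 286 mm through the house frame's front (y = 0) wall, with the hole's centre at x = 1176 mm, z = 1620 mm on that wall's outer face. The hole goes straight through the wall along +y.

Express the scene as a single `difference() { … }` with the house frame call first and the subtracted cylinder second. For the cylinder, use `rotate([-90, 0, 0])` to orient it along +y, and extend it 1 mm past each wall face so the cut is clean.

difference() {
  house_frame();
  translate([1176, -1, 1620]) rotate([-90, 0, 0]) cylinder(h = 119, r = 286);
}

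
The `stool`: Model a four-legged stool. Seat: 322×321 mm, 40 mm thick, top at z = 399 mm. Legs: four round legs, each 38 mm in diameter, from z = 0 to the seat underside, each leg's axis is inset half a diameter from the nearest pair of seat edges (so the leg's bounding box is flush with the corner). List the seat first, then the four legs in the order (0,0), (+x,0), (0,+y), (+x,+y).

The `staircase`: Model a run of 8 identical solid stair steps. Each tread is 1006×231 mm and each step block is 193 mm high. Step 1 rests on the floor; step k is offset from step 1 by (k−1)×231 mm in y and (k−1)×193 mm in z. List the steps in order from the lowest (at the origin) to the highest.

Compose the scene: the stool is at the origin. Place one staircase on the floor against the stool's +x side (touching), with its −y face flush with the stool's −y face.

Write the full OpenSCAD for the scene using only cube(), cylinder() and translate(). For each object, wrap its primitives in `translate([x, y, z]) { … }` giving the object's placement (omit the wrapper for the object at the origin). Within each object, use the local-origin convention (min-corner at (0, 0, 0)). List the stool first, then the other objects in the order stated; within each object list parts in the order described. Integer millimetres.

translate([0, 0, 359]) cube([322, 321, 40]);
translate([19, 19, 0]) cylinder(h = 359, r = 19);
translate([303, 19, 0]) cylinder(h = 359, r = 19);
translate([19, 302, 0]) cylinder(h = 359, r = 19);
translate([303, 302, 0]) cylinder(h = 359, r = 19);
translate([322, 0, 0]) {
  cube([1006, 231, 193]);
  translate([0, 231, 193]) cube([1006, 231, 193]);
  translate([0, 462, 386]) cube([1006, 231, 193]);
  translate([0, 693, 579]) cube([1006, 231, 193]);
  translate([0, 924, 772]) cube([1006, 231, 193]);
  translate([0, 1155, 965]) cube([1006, 231, 193]);
  translate([0, 1386, 1158]) cube([1006, 231, 193]);
  translate([0, 1617, 1351]) cube([1006, 231, 193]);
}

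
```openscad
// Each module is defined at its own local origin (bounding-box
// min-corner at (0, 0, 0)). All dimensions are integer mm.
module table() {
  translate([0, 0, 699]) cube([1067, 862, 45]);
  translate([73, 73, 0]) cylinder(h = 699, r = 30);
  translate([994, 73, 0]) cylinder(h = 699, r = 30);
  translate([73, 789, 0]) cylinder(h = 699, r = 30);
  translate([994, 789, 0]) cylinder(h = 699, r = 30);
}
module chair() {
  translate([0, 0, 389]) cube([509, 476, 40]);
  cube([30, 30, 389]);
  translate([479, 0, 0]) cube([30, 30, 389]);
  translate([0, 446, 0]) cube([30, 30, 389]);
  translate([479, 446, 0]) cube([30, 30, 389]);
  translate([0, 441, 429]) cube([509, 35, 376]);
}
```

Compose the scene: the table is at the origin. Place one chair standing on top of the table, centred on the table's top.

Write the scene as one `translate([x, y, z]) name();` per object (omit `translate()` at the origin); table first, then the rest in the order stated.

table();
translate([279, 193, 744]) chair();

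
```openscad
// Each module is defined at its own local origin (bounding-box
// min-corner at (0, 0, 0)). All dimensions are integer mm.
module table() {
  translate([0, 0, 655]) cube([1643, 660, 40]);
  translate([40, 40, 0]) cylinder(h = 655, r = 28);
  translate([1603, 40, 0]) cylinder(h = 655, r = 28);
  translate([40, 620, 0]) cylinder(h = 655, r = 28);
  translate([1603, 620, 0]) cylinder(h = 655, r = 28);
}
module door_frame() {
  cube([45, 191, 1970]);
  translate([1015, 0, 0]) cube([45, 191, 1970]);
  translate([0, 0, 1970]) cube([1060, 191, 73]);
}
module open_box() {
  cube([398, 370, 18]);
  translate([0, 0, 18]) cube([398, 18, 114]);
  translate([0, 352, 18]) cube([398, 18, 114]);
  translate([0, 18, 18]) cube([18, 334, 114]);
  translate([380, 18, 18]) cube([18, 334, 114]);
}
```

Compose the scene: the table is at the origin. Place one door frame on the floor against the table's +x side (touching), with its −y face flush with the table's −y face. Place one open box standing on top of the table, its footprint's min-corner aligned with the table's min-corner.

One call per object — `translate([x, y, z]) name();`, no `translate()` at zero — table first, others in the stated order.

table();
translate([1643, 0, 0]) door_frame();
translate([0, 0, 695]) open_box();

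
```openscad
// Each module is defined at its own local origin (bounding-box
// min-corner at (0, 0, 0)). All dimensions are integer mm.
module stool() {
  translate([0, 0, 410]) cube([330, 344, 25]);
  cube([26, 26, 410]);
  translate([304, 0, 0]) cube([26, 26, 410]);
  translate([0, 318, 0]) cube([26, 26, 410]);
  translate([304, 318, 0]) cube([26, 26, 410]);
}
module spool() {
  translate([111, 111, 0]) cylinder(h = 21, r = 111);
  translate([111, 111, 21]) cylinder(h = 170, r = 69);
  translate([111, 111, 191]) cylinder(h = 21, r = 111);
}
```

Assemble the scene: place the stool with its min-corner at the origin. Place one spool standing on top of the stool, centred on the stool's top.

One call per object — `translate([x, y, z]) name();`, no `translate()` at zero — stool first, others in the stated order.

stool();
translate([54, 61, 435]) spool();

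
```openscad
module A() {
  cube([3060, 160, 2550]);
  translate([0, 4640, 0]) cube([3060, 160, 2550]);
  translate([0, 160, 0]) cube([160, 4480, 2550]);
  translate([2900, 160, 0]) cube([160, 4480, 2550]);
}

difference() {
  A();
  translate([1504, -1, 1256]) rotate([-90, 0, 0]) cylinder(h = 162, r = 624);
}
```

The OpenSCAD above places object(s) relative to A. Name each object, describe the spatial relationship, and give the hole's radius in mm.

A is a house frame. The house frame has a circular hole through its front wall. The hole's radius is 624 mm.

The subtracted cylinder has r = 624 mm.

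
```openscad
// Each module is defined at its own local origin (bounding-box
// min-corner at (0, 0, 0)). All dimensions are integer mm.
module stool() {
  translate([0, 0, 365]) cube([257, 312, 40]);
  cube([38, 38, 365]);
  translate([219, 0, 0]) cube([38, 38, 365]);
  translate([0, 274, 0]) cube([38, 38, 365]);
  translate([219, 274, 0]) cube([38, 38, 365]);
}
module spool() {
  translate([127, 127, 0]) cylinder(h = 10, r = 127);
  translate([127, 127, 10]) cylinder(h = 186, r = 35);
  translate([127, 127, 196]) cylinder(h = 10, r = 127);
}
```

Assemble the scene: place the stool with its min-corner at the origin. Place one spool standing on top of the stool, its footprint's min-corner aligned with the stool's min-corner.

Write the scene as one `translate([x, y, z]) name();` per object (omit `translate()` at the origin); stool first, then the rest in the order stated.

stool();
translate([0, 0, 405]) spool();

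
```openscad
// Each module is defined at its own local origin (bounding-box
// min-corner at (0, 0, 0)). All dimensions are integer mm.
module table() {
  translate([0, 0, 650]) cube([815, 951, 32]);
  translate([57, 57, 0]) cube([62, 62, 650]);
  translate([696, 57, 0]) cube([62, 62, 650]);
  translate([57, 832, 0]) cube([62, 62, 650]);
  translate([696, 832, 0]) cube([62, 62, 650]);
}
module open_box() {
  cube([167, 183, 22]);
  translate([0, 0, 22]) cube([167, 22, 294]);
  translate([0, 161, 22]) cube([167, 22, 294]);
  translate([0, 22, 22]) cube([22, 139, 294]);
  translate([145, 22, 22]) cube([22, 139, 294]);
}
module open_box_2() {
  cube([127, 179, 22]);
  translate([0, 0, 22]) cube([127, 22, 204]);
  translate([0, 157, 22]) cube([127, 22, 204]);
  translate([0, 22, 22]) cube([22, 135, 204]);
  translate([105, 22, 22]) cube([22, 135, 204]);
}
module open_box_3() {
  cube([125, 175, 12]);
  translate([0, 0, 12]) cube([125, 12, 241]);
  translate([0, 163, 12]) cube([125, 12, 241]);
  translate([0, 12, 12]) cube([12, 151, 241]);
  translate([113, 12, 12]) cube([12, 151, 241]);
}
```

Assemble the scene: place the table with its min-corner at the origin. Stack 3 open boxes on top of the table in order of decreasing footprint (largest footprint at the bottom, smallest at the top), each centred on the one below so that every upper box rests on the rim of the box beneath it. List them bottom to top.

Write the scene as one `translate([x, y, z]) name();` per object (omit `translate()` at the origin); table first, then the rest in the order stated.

table();
translate([324, 384, 682]) open_box();
translate([344, 386, 998]) open_box_2();
translate([345, 388, 1224]) open_box_3();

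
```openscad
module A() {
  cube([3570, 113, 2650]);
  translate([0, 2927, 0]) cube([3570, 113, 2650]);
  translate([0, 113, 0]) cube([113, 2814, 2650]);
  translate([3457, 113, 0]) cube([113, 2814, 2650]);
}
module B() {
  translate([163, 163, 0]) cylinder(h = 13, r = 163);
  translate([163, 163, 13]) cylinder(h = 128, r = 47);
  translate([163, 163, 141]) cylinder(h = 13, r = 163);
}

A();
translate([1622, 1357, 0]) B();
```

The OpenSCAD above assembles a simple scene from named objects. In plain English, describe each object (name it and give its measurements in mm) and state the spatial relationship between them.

A is the wall frame of a small rectangular building: four walls, each 2650 mm tall and 113 mm thick, enclosing a footprint 3570 mm (x) by 3040 mm (y) outside-to-outside, with no floor or roof. The front and back walls (the −y and +y sides) span the full width; the two side walls fit between them.

B is a spool: two coaxial disc flanges of radius 163 mm and thickness 13 mm, joined by a core cylinder of radius 47 mm and height 128 mm. The lower flange rests on z = 0 and the three cylinders share a vertical axis.

The spool sits inside the house frame, centred.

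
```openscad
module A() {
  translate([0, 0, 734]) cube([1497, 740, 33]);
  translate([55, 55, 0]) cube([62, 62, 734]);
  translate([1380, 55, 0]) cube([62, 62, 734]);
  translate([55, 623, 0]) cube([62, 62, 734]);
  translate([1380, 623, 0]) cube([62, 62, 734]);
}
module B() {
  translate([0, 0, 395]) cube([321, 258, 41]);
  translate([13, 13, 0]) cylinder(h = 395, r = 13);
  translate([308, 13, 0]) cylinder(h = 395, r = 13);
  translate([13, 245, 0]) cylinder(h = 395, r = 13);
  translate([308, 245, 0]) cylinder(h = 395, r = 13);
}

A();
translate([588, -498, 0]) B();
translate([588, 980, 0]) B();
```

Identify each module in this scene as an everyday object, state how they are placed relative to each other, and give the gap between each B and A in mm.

A is a table. B is a stool. Two stools sit around the table at the −y, +y sides. The gap between each stool and the table is 240 mm.

Each stool's nearest face is 240 mm from the table's bounding box.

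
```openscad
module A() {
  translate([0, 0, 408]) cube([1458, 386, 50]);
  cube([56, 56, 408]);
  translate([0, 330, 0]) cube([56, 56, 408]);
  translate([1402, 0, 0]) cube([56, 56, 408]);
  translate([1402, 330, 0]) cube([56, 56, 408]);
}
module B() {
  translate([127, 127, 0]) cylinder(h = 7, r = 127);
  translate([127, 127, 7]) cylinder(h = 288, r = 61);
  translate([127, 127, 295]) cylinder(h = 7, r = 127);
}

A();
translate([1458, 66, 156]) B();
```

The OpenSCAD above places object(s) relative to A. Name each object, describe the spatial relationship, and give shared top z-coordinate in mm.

Both tops at z = 458 mm.

A is a bench. B is a spool. The spool is beside the bench with their tops flush at z = 458. The shared top z-coordinate is 458 mm.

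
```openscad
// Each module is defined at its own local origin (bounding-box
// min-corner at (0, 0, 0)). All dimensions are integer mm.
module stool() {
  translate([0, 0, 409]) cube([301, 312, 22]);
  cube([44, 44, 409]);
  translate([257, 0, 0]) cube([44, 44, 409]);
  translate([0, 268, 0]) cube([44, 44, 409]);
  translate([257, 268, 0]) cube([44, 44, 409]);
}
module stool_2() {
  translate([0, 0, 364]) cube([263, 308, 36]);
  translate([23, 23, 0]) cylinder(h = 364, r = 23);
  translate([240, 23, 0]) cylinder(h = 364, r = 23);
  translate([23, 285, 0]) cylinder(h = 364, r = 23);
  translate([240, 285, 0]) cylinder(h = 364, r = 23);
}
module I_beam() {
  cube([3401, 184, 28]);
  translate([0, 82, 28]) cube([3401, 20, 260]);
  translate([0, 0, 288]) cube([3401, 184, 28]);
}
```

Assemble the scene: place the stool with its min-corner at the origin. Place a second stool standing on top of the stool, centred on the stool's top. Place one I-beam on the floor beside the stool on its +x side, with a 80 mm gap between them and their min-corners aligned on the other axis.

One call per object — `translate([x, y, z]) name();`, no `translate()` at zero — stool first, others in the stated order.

stool();
translate([19, 2, 431]) stool_2();
translate([381, 0, 0]) I_beam();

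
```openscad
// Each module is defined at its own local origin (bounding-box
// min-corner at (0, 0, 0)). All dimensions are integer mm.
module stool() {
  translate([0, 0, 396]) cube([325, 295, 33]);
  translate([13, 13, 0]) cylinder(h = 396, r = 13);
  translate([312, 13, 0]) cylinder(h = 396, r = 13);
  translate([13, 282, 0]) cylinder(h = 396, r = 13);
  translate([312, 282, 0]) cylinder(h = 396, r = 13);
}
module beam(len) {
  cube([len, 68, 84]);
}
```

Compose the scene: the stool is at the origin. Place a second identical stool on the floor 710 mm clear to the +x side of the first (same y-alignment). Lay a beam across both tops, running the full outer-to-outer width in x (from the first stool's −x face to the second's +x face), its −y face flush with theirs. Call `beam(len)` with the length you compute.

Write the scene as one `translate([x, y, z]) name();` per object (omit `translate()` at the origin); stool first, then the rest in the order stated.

stool();
translate([1035, 0, 0]) stool();
translate([0, 0, 429]) beam(1360);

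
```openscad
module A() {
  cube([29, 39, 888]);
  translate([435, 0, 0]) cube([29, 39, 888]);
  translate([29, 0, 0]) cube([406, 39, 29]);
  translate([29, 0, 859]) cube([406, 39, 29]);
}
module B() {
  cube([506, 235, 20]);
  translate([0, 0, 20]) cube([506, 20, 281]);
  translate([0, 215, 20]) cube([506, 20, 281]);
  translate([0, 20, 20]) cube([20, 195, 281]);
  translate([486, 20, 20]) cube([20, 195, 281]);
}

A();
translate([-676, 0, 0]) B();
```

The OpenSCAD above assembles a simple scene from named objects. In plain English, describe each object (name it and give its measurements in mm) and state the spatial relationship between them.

A is a rectangular picture frame lying in the x–z plane (depth along y). The opening is 406 mm wide (x) by 830 mm tall (z), surrounded by a border 29 mm wide on all four sides. The frame is 39 mm deep and is made of two full-height vertical stiles with two horizontal rails fitted between them.

B is an open storage box with external size 506×235×301 mm and wall thickness 20 mm (the base is also 20 mm thick). The base covers the whole footprint; the four walls stand on the base, with the y-facing walls full-width and the x-facing walls fitting between their inner faces.

The open box is on the floor beside the picture frame on its −x side.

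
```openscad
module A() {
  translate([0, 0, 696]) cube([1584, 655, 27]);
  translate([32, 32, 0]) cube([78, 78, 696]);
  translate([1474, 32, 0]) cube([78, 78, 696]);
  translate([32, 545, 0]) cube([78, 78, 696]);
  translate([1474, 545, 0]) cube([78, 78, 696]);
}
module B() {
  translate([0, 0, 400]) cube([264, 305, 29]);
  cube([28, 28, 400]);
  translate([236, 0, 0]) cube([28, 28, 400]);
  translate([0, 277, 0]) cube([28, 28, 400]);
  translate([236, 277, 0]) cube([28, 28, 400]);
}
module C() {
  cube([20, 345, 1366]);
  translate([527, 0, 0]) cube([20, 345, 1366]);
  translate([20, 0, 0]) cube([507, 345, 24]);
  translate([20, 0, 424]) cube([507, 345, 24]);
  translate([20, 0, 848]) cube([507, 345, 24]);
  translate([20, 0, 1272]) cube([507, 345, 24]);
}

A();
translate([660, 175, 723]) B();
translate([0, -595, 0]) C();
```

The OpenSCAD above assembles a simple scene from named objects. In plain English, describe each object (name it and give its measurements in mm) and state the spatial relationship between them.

A is a table: top 1584 mm (x) × 655 mm (y), 27 mm thick, upper face at z = 723 mm, on four 78×78 mm square legs, each inset 32 mm from the nearest pair of top edges, running from z = 0 to the bottom of the top.

B is a four-legged stool. The seat is a 264×305×29 mm slab whose top surface is at z = 429 mm; four square legs, each 28×28 mm in cross-section, run from the floor (z = 0) to the underside of the seat, each flush with a corner of the seat.

C is an open bookshelf. Two side panels, each 20 mm thick, 345 mm deep and 1366 mm tall, stand 547 mm apart (outside-to-outside). Between them sit 4 shelves, each 24 mm thick and 345 mm deep, spanning the full gap between the sides. The bottom shelf rests on the floor (its underside at z = 0) and the clear gap between one shelf's top and the next shelf's underside is 400 mm.

The stool is on top of the table, centred. The bookshelf is on the floor beside the table on its −y side.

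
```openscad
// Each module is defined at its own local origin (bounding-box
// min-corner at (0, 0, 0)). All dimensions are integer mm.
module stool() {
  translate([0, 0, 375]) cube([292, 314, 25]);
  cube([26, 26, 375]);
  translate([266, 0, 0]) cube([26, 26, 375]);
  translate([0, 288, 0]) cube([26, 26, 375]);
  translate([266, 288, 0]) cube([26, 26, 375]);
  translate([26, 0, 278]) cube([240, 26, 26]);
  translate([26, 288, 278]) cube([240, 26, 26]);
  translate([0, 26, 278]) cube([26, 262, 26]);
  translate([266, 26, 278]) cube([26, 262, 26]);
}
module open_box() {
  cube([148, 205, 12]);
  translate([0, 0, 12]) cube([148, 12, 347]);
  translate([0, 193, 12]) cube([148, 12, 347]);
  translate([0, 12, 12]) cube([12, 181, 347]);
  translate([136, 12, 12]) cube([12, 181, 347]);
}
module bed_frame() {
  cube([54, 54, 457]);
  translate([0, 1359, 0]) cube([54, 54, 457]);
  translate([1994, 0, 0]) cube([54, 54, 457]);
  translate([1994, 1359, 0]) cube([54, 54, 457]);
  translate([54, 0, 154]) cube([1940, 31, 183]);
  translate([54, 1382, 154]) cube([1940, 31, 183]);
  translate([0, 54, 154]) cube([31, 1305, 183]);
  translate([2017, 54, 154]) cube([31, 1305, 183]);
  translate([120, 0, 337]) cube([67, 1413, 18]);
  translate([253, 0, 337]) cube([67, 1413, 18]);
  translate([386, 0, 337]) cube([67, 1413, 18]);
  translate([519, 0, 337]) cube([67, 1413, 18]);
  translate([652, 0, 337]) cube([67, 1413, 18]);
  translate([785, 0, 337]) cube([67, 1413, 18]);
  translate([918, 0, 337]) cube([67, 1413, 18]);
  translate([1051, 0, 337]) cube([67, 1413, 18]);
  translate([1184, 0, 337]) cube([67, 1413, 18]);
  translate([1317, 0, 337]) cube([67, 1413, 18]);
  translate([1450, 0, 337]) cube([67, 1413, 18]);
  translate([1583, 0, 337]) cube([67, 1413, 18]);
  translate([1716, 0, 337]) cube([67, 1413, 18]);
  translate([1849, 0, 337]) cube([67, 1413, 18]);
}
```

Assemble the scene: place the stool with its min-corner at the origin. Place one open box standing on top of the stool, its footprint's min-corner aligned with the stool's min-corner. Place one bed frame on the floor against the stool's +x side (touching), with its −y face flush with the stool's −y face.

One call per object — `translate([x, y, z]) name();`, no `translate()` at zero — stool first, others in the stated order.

stool();
translate([0, 0, 400]) open_box();
translate([292, 0, 0]) bed_frame();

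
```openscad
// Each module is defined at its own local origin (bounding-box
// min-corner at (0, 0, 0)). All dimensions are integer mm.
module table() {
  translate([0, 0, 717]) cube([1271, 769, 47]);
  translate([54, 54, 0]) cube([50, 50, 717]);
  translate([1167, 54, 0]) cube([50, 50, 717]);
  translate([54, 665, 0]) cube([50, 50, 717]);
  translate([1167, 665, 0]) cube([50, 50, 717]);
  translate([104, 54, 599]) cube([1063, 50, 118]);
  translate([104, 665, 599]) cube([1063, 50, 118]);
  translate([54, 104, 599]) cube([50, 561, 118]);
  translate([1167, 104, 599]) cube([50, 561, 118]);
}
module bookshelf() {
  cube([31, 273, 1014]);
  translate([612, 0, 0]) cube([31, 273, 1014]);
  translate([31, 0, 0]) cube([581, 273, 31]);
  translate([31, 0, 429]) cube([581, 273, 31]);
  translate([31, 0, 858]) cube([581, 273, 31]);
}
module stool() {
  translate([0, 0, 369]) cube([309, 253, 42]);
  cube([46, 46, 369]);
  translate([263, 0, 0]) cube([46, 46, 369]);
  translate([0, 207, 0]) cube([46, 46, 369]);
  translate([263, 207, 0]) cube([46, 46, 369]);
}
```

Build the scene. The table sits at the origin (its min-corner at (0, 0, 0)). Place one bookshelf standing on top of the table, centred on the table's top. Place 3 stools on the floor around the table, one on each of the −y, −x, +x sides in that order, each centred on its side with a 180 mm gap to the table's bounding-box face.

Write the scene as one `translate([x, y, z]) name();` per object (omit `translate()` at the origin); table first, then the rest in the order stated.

table();
translate([314, 248, 764]) bookshelf();
translate([481, -433, 0]) stool();
translate([-489, 258, 0]) stool();
translate([1451, 258, 0]) stool();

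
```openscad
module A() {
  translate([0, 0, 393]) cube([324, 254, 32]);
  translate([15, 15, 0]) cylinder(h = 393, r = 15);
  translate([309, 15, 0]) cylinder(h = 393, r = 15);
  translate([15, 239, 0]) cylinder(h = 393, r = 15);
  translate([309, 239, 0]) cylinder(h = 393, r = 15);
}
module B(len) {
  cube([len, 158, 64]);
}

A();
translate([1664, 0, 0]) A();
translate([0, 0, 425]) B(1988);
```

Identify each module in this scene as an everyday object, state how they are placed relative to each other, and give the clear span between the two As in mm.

A is a stool. B is a beam. A beam spans the tops of two stools. The clear span between the two stools is 1340 mm.

Second stool starts at x = 1664; first ends at x = 324; clear span = 1664 − 324 = 1340 mm.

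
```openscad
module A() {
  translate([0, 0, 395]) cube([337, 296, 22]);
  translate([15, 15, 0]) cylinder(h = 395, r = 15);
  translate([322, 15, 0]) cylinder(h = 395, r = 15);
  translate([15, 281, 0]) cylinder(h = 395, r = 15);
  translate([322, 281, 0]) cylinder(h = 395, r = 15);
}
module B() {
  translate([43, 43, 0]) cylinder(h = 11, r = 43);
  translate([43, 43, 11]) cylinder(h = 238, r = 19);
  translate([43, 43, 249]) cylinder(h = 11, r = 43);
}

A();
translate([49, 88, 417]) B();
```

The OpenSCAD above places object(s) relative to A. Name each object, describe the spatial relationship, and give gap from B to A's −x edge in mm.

The spool's min-x is at 49; the stool's min-x is 0; gap = 49 mm.

A is a stool. B is a spool. The spool is on top of the stool. The gap from the spool to the stool's −x edge is 49 mm.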